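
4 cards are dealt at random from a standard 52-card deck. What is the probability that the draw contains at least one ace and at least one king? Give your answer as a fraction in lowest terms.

1332/20825

There are C(52,4) = 270725 possible draws.
By inclusion-exclusion on the complements, draws missing all aces or all kings: C(48,4) + C(48,4) − C(44,4) = 194580 + 194580 − 135751 = 253409.
So draws with at least one of each: 270725 − 253409 = 17316, probability 17316/270725 = 1332/20825.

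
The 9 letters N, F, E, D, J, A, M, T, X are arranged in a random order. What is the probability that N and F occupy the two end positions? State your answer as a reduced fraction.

1/36

There are 9! = 362880 arrangements.
Place N and F at the ends in 2 ways, arrange the remaining 7 in 7! = 5040 ways: 2·5040 = 10080.
Probability = 10080/362880 = 1/36.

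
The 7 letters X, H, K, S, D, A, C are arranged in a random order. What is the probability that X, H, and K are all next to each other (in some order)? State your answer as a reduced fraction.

There are 7! = 5040 arrangements.
Treat the three as one block: 5! placements × 3! orders within the block = 120·6 = 720.
Probability = 720/5040 = 1/7.

1/7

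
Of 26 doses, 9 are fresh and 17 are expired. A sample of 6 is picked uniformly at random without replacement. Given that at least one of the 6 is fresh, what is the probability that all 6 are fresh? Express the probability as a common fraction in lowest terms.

2/5187

Work in counts. Selections with at least one fresh: C(26,6) − C(17,6) = 230230 − 12376 = 217854.
Of those, selections where all 6 are fresh: C(9,6) = 84.
Conditional probability = 84/217854 = 2/5187.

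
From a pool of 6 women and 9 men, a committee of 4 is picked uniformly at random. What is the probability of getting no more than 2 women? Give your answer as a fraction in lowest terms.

Total selections: C(15,4) = 1365.
Count the complement (more than 2 women): C(6,3)·C(9,1) + C(6,4)·C(9,0) = 180 + 15 = 195.
Probability = 1 − 195/1365 = 1170/1365 = 6/7.

6/7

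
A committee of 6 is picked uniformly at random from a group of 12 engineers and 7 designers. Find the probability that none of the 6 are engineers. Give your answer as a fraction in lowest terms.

There are C(19,6) = 27132 possible selections.
Selections with no engineers (all designers): C(7,6) = 7.
Probability = 7/27132 = 1/3876.

1/3876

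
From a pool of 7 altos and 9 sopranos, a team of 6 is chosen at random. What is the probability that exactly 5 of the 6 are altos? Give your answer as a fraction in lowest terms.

There are C(16,6) = 8008 ways to choose 6 from 16.
Selections with exactly 5 altos: choose 5 of the 7 altos and 1 of the 9 sopranos, C(7,5)·C(9,1) = 21·9 = 189.
Probability = 189/8008 = 27/1144.

27/1144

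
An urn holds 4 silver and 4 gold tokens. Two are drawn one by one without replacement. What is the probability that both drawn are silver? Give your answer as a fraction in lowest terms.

3/14

Multiply the conditional probabilities at each draw: 4/8 · 3/7 = 12/56 = 3/14.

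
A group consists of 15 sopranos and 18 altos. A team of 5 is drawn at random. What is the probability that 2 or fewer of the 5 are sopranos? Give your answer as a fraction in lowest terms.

11679/19778

Total selections: C(33,5) = 237336.
Favorable selections (2 or fewer sopranos): C(15,0)·C(18,5) + C(15,1)·C(18,4) + C(15,2)·C(18,3) = 8568 + 45900 + 85680 = 140148.
Probability = 140148/237336 = 11679/19778.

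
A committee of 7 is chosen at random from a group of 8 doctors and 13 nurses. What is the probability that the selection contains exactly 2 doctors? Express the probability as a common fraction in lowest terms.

There are C(21,7) = 116280 ways to choose 7 from 21.
Selections with exactly 2 doctors: choose 2 of the 8 doctors and 5 of the 13 nurses, C(8,2)·C(13,5) = 28·1287 = 36036.
Probability = 36036/116280 = 1001/3230.

1001/3230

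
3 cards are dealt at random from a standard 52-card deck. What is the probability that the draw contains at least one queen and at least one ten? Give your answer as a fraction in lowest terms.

There are C(52,3) = 22100 possible draws.
By inclusion-exclusion on the complements, draws missing all queens or all tens: C(48,3) + C(48,3) − C(44,3) = 17296 + 17296 − 13244 = 21348.
So draws with at least one of each: 22100 − 21348 = 752, probability 752/22100 = 188/5525.

188/5525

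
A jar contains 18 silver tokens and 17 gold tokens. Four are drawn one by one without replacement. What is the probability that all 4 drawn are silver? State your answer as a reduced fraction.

Multiply the conditional probabilities at each draw: 18/35 · 17/34 · 16/33 · 15/32 = 73440/1256640 = 9/154.

9/154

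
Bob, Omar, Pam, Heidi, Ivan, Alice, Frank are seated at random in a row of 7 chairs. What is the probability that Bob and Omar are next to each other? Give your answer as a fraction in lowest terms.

2/7

There are 7! = 5040 arrangements.
Treat Bob and Omar as a block: 6! arrangements of the blocks × 2 orders within the block = 2·720 = 1440.
Probability = 1440/5040 = 2/7.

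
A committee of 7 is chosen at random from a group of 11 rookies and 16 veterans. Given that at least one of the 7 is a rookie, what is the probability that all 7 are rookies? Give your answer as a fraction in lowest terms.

3/7969

Work in counts. Selections with at least one rookie: C(27,7) − C(16,7) = 888030 − 11440 = 876590.
Of those, selections where all 7 are rookies: C(11,7) = 330.
Conditional probability = 330/876590 = 3/7969.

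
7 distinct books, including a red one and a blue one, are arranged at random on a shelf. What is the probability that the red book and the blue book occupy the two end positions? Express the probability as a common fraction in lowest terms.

1/21

There are 7! = 5040 arrangements.
Place the red book and the blue book at the ends in 2 ways, arrange the remaining 5 in 5! = 120 ways: 2·120 = 240.
Probability = 240/5040 = 1/21.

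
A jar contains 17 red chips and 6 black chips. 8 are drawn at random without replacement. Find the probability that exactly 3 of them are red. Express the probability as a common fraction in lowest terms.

There are C(23,8) = 490314 ways to choose 8 from 23.
Selections with exactly 3 red: choose 3 of the 17 red and 5 of the 6 black, C(17,3)·C(6,5) = 680·6 = 4080.
Probability = 4080/490314 = 40/4807.

40/4807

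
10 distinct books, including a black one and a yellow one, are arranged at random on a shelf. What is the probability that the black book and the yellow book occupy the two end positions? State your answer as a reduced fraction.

There are 10! = 3628800 arrangements.
Place the black book and the yellow book at the ends in 2 ways, arrange the remaining 8 in 8! = 40320 ways: 2·40320 = 80640.
Probability = 80640/3628800 = 1/45.

1/45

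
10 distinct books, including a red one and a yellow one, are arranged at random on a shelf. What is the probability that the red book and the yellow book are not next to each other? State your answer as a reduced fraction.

4/5

There are 10! = 3628800 arrangements.
Arrangements with the red book and the yellow book adjacent: 2·9! = 725760.
So not adjacent: 3628800 − 725760 = 2903040, probability 2903040/3628800 = 4/5.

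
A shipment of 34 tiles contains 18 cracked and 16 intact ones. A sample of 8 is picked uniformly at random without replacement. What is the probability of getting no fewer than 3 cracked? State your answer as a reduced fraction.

1655/1798

There are C(34,8) = 18156204 ways to choose the 8.
Count the complement (fewer than 3 cracked): C(18,0)·C(16,8) + C(18,1)·C(16,7) + C(18,2)·C(16,6) = 12870 + 205920 + 1225224 = 1444014.
Probability = 1 − 1444014/18156204 = 16712190/18156204 = 1655/1798.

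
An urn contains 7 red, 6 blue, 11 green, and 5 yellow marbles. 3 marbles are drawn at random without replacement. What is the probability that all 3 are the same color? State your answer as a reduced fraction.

115/1827

There are C(29,3) = 3654 ways to draw 3 marbles.
All same color: C(7,3) + C(6,3) + C(11,3) + C(5,3) = 35 + 20 + 165 + 10 = 230.
Probability = 230/3654 = 115/1827.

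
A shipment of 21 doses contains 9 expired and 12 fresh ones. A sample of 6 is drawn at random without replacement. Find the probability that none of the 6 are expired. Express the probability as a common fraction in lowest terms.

11/646

There are C(21,6) = 54264 possible selections.
Selections with no expired (all fresh): C(12,6) = 924.
Probability = 924/54264 = 11/646.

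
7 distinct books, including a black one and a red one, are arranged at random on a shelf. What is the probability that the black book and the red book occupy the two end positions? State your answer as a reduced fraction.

There are 7! = 5040 arrangements.
Place the black book and the red book at the ends in 2 ways, arrange the remaining 5 in 5! = 120 ways: 2·120 = 240.
Probability = 240/5040 = 1/21.

1/21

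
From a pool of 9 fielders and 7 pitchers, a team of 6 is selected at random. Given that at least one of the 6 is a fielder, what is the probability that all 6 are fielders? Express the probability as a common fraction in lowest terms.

4/381

Work in counts. Selections with at least one fielder: C(16,6) − C(7,6) = 8008 − 7 = 8001.
Of those, selections where all 6 are fielders: C(9,6) = 84.
Conditional probability = 84/8001 = 4/381.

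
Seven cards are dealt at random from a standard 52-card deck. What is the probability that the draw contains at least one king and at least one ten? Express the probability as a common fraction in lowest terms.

There are C(52,7) = 133784560 possible draws.
By inclusion-exclusion on the complements, draws missing all kings or all tens: C(48,7) + C(48,7) − C(44,7) = 73629072 + 73629072 − 38320568 = 108937576.
So draws with at least one of each: 133784560 − 108937576 = 24846984, probability 24846984/133784560 = 3105873/16723070.

3105873/16723070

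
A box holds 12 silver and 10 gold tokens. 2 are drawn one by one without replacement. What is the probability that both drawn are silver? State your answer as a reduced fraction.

2/7

Multiply the conditional probabilities at each draw: 12/22 · 11/21 = 132/462 = 2/7.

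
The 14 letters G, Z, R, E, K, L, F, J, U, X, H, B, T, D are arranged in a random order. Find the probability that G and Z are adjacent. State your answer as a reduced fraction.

1/7

There are 14! = 87178291200 arrangements.
Treat G and Z as a block: 13! arrangements of the blocks × 2 orders within the block = 2·6227020800 = 12454041600.
Probability = 12454041600/87178291200 = 1/7.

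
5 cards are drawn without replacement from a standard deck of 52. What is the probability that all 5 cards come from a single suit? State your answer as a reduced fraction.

33/16660

There are C(52,5) = 2598960 possible 5-card hands.
Hands of one suit: 4 suits × C(13,5) = 4·1287 = 5148.
Probability = 5148/2598960 = 33/16660.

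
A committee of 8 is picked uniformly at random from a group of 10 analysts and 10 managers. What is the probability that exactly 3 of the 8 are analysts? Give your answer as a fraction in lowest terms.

The sample space is all 8-subsets of the 20: C(20,8) = 125970.
Selections with exactly 3 analysts: choose 3 of the 10 analysts and 5 of the 10 managers, C(10,3)·C(10,5) = 120·252 = 30240.
Probability = 30240/125970 = 1008/4199.

1008/4199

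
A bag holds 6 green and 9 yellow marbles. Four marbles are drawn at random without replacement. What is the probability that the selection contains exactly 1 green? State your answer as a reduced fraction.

24/65

The sample space is all 4-subsets of the 15: C(15,4) = 1365.
Selections with exactly 1 green: choose 1 of the 6 green and 3 of the 9 yellow, C(6,1)·C(9,3) = 6·84 = 504.
Probability = 504/1365 = 24/65.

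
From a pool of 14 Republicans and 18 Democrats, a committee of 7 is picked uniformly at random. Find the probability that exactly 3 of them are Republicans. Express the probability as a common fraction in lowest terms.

595/1798

Total number of selections: C(32,7) = 3365856.
Selections with exactly 3 Republicans: choose 3 of the 14 Republicans and 4 of the 18 Democrats, C(14,3)·C(18,4) = 364·3060 = 1113840.
Probability = 1113840/3365856 = 595/1798.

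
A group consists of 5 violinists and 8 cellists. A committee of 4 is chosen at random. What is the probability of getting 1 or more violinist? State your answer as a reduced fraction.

Total selections: C(13,4) = 715.
The complement is all 4 are cellists: C(8,4) = 70.
Probability = 1 − 70/715 = 645/715 = 129/143.

129/143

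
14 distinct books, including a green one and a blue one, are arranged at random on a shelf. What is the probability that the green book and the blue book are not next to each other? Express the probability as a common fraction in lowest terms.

6/7

There are 14! = 87178291200 arrangements.
Arrangements with the green book and the blue book adjacent: 2·13! = 12454041600.
So not adjacent: 87178291200 − 12454041600 = 74724249600, probability 74724249600/87178291200 = 6/7.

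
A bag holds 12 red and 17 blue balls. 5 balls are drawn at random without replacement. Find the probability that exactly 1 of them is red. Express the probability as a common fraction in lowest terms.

The sample space is all 5-subsets of the 29: C(29,5) = 118755.
Selections with exactly 1 red: choose 1 of the 12 red and 4 of the 17 blue, C(12,1)·C(17,4) = 12·2380 = 28560.
Probability = 28560/118755 = 272/1131.

272/1131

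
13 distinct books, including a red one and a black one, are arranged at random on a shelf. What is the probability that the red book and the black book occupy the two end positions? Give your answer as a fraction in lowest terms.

1/78

There are 13! = 6227020800 arrangements.
Place the red book and the black book at the ends in 2 ways, arrange the remaining 11 in 11! = 39916800 ways: 2·39916800 = 79833600.
Probability = 79833600/6227020800 = 1/78.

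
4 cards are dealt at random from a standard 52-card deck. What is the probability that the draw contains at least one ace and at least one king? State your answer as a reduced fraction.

1332/20825

There are C(52,4) = 270725 possible draws.
By inclusion-exclusion on the complements, draws missing all aces or all kings: C(48,4) + C(48,4) − C(44,4) = 194580 + 194580 − 135751 = 253409.
So draws with at least one of each: 270725 − 253409 = 17316, probability 17316/270725 = 1332/20825.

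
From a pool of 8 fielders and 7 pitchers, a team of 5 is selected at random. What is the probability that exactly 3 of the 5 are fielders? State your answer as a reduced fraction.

The sample space is all 5-subsets of the 15: C(15,5) = 3003.
Selections with exactly 3 fielders: choose 3 of the 8 fielders and 2 of the 7 pitchers, C(8,3)·C(7,2) = 56·21 = 1176.
Probability = 1176/3003 = 56/143.

56/143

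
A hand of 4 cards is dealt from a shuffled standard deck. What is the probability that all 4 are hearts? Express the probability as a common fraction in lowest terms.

11/4165

There are C(52,4) = 270725 possible 4-card hands.
Hands that are all hearts: C(13,4) = 715.
Probability = 715/270725 = 11/4165.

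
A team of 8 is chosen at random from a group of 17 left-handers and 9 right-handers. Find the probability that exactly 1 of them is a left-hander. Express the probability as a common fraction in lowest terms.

There are C(26,8) = 1562275 ways to choose 8 from 26.
Selections with exactly 1 left-hander: choose 1 of the 17 left-handers and 7 of the 9 right-handers, C(17,1)·C(9,7) = 17·36 = 612.
Probability = 612/1562275.

612/1562275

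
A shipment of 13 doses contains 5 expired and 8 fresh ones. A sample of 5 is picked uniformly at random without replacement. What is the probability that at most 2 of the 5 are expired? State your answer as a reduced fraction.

Total selections: C(13,5) = 1287.
Favorable selections (at most 2 expired): C(5,0)·C(8,5) + C(5,1)·C(8,4) + C(5,2)·C(8,3) = 56 + 350 + 560 = 966.
Probability = 966/1287 = 322/429.

322/429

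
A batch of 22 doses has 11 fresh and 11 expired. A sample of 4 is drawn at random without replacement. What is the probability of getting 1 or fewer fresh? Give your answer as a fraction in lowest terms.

Total selections: C(22,4) = 7315.
Favorable selections (1 or fewer fresh): C(11,0)·C(11,4) + C(11,1)·C(11,3) = 330 + 1815 = 2145.
Probability = 2145/7315 = 39/133.

39/133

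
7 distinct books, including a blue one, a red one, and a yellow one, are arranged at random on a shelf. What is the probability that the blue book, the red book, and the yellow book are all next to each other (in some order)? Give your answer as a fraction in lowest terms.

There are 7! = 5040 arrangements.
Treat the three as one block: 5! placements × 3! orders within the block = 120·6 = 720.
Probability = 720/5040 = 1/7.

1/7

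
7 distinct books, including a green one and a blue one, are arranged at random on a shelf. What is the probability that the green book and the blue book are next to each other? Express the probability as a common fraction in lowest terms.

There are 7! = 5040 arrangements.
Treat the green book and the blue book as a block: 6! arrangements of the blocks × 2 orders within the block = 2·720 = 1440.
Probability = 1440/5040 = 2/7.

2/7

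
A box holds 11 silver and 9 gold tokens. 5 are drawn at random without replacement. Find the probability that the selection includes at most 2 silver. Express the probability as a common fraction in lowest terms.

511/1292

Total selections: C(20,5) = 15504.
Favorable selections (at most 2 silver): C(11,0)·C(9,5) + C(11,1)·C(9,4) + C(11,2)·C(9,3) = 126 + 1386 + 4620 = 6132.
Probability = 6132/15504 = 511/1292.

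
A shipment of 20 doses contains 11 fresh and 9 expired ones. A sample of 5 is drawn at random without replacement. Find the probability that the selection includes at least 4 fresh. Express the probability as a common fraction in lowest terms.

143/646

Total selections: C(20,5) = 15504.
Favorable selections (at least 4 fresh): C(11,4)·C(9,1) + C(11,5)·C(9,0) = 2970 + 462 = 3432.
Probability = 3432/15504 = 143/646.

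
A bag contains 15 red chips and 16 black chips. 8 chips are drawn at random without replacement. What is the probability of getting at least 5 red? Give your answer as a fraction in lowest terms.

2453/8091

There are C(31,8) = 7888725 ways to choose the 8.
Favorable selections (at least 5 red): C(15,5)·C(16,3) + C(15,6)·C(16,2) + C(15,7)·C(16,1) + C(15,8)·C(16,0) = 1681680 + 600600 + 102960 + 6435 = 2391675.
Probability = 2391675/7888725 = 2453/8091.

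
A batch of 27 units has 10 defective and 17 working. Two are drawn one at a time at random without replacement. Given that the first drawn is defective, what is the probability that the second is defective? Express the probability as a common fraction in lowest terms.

9/26

After removing one defective, 26 remain: 9 defective and 17 working.
So the probability the next is defective is 9/26.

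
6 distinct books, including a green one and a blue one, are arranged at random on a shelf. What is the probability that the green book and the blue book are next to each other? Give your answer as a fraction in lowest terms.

There are 6! = 720 arrangements.
Treat the green book and the blue book as a block: 5! arrangements of the blocks × 2 orders within the block = 2·120 = 240.
Probability = 240/720 = 1/3.

1/3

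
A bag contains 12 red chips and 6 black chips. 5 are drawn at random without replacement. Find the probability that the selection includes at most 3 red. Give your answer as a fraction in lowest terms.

There are C(18,5) = 8568 ways to choose the 5.
Favorable selections (at most 3 red): C(12,0)·C(6,5) + C(12,1)·C(6,4) + C(12,2)·C(6,3) + C(12,3)·C(6,2) = 6 + 180 + 1320 + 3300 = 4806.
Probability = 4806/8568 = 267/476.

267/476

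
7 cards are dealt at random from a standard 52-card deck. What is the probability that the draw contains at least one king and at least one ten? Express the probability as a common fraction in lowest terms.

There are C(52,7) = 133784560 possible draws.
By inclusion-exclusion on the complements, draws missing all kings or all tens: C(48,7) + C(48,7) − C(44,7) = 73629072 + 73629072 − 38320568 = 108937576.
So draws with at least one of each: 133784560 − 108937576 = 24846984, probability 24846984/133784560 = 3105873/16723070.

3105873/16723070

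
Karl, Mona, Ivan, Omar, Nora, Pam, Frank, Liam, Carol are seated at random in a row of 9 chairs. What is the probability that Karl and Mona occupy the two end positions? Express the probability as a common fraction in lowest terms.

1/36

There are 9! = 362880 arrangements.
Place Karl and Mona at the ends in 2 ways, arrange the remaining 7 in 7! = 5040 ways: 2·5040 = 10080.
Probability = 10080/362880 = 1/36.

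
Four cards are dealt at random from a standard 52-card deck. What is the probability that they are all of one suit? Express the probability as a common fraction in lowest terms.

44/4165

There are C(52,4) = 270725 possible 4-card hands.
Hands of one suit: 4 suits × C(13,4) = 4·715 = 2860.
Probability = 2860/270725 = 44/4165.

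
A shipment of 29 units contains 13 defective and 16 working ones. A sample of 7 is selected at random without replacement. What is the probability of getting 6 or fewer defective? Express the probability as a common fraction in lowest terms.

There are C(29,7) = 1560780 ways to choose the 7.
The complement is exactly 7 defective: C(13,7)·C(16,0) = 1716.
Probability = 1 − 1716/1560780 = 1559064/1560780 = 9994/10005.

9994/10005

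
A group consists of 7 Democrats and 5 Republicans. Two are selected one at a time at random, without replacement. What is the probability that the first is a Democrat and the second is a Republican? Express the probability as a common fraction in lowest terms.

Multiply the conditional probabilities at each draw: 7/12 · 5/11 = 35/132.

35/132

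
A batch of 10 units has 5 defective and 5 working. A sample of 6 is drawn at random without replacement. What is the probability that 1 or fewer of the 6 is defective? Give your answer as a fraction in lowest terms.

Total selections: C(10,6) = 210.
Favorable selections (1 or fewer defective): C(5,1)·C(5,5) = 5.
Probability = 5/210 = 1/42.

1/42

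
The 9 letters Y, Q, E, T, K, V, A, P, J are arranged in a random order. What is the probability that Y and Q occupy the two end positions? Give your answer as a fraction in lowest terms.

1/36

There are 9! = 362880 arrangements.
Place Y and Q at the ends in 2 ways, arrange the remaining 7 in 7! = 5040 ways: 2·5040 = 10080.
Probability = 10080/362880 = 1/36.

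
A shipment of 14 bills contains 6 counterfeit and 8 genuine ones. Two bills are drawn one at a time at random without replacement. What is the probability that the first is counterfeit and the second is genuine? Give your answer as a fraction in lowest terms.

Multiply the conditional probabilities at each draw: 6/14 · 8/13 = 48/182 = 24/91.

24/91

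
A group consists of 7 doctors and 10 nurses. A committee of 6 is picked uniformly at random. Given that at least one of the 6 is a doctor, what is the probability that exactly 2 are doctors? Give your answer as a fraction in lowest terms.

315/869

Work in counts. Selections with at least one doctor: C(17,6) − C(10,6) = 12376 − 210 = 12166.
Of those, selections where exactly 2 are doctors: C(7,2)·C(10,4) = 21·210 = 4410.
Conditional probability = 4410/12166 = 315/869.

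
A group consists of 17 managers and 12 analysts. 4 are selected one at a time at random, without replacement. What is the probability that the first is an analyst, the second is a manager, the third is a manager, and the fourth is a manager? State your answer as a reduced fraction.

680/7917

Multiply the conditional probabilities at each draw: 12/29 · 17/28 · 16/27 · 15/26 = 48960/570024 = 680/7917.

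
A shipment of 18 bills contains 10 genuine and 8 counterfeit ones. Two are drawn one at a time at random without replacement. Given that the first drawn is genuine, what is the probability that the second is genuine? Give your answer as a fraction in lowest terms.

9/17

After removing one genuine, 17 remain: 9 genuine and 8 counterfeit.
So the probability the next is genuine is 9/17.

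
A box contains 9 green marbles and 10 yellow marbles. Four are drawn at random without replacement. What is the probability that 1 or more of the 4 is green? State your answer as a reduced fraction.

Total selections: C(19,4) = 3876.
The complement is all 4 are yellow: C(10,4) = 210.
Probability = 1 − 210/3876 = 3666/3876 = 611/646.

611/646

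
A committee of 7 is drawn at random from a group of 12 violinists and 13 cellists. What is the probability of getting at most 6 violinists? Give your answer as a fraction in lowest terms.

There are C(25,7) = 480700 ways to choose the 7.
The complement is exactly 7 violinists: C(12,7)·C(13,0) = 792.
Probability = 1 − 792/480700 = 479908/480700 = 10907/10925.

10907/10925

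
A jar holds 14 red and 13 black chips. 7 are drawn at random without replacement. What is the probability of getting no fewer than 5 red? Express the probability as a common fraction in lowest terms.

463/2070

There are C(27,7) = 888030 ways to choose the 7.
Favorable selections (no fewer than 5 red): C(14,5)·C(13,2) + C(14,6)·C(13,1) + C(14,7)·C(13,0) = 156156 + 39039 + 3432 = 198627.
Probability = 198627/888030 = 463/2070.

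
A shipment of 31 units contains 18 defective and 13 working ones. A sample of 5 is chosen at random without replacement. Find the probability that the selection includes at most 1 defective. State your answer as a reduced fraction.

Total selections: C(31,5) = 169911.
Favorable selections (at most 1 defective): C(18,0)·C(13,5) + C(18,1)·C(13,4) = 1287 + 12870 = 14157.
Probability = 14157/169911 = 1573/18879.

1573/18879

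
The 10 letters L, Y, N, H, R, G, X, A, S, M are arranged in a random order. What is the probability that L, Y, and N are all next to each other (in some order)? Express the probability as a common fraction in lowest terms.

There are 10! = 3628800 arrangements.
Treat the three as one block: 8! placements × 3! orders within the block = 40320·6 = 241920.
Probability = 241920/3628800 = 1/15.

1/15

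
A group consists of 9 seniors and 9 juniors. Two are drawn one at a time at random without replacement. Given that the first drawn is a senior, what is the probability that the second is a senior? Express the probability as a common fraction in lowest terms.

After removing one senior, 17 remain: 8 seniors and 9 juniors.
So the probability the next is a senior is 8/17.

8/17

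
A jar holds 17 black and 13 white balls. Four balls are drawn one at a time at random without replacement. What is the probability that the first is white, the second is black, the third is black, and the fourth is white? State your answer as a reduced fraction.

Multiply the conditional probabilities at each draw: 13/30 · 17/29 · 16/28 · 12/27 = 42432/657720 = 1768/27405.

1768/27405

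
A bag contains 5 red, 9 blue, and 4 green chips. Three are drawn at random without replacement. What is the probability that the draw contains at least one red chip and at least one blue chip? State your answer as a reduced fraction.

75/136

There are C(18,3) = 816 possible draws.
By inclusion-exclusion on the complements, draws missing all red or all blue: C(13,3) + C(9,3) − C(4,3) = 286 + 84 − 4 = 366.
So draws with at least one of each: 816 − 366 = 450, probability 450/816 = 75/136.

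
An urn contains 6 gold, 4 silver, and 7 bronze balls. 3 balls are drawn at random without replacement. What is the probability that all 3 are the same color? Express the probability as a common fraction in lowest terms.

There are C(17,3) = 680 ways to draw 3 balls.
All same color: C(6,3) + C(4,3) + C(7,3) = 20 + 4 + 35 = 59.
Probability = 59/680.

59/680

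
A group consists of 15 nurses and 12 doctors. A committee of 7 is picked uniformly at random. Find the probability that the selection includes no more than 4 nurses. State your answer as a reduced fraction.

1453/2070

There are C(27,7) = 888030 ways to choose the 7.
Count the complement (more than 4 nurses): C(15,5)·C(12,2) + C(15,6)·C(12,1) + C(15,7)·C(12,0) = 198198 + 60060 + 6435 = 264693.
Probability = 1 − 264693/888030 = 623337/888030 = 1453/2070.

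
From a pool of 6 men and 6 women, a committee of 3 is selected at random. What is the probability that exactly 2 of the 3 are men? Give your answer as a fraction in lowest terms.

9/22

Total number of selections: C(12,3) = 220.
Selections with exactly 2 men: choose 2 of the 6 men and 1 of the 6 women, C(6,2)·C(6,1) = 15·6 = 90.
Probability = 90/220 = 9/22.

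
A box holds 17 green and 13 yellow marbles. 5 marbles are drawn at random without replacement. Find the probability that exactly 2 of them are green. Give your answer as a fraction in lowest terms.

1496/5481

The sample space is all 5-subsets of the 30: C(30,5) = 142506.
Selections with exactly 2 green: choose 2 of the 17 green and 3 of the 13 yellow, C(17,2)·C(13,3) = 136·286 = 38896.
Probability = 38896/142506 = 1496/5481.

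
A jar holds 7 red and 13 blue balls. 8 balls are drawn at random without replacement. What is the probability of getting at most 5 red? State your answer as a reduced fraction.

9647/9690

Total selections: C(20,8) = 125970.
Count the complement (more than 5 red): C(7,6)·C(13,2) + C(7,7)·C(13,1) = 546 + 13 = 559.
Probability = 1 − 559/125970 = 125411/125970 = 9647/9690.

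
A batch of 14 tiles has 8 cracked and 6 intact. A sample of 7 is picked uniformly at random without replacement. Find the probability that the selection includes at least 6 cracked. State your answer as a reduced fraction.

Total selections: C(14,7) = 3432.
Favorable selections (at least 6 cracked): C(8,6)·C(6,1) + C(8,7)·C(6,0) = 168 + 8 = 176.
Probability = 176/3432 = 2/39.

2/39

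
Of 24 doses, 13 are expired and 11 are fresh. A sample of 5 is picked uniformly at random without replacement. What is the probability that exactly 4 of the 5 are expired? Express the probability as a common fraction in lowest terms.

There are C(24,5) = 42504 ways to choose 5 from 24.
Selections with exactly 4 expired: choose 4 of the 13 expired and 1 of the 11 fresh, C(13,4)·C(11,1) = 715·11 = 7865.
Probability = 7865/42504 = 715/3864.

715/3864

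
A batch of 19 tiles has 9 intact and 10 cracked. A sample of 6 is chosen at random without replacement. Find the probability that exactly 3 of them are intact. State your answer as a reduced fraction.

The sample space is all 6-subsets of the 19: C(19,6) = 27132.
Selections with exactly 3 intact: choose 3 of the 9 intact and 3 of the 10 cracked, C(9,3)·C(10,3) = 84·120 = 10080.
Probability = 10080/27132 = 120/323.

120/323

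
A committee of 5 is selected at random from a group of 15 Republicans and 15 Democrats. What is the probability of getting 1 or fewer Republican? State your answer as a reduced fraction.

Total selections: C(30,5) = 142506.
Favorable selections (1 or fewer Republican): C(15,0)·C(15,5) + C(15,1)·C(15,4) = 3003 + 20475 = 23478.
Probability = 23478/142506 = 43/261.

43/261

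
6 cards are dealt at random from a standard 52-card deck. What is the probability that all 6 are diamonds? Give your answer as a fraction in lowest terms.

There are C(52,6) = 20358520 possible 6-card hands.
Hands that are all diamonds: C(13,6) = 1716.
Probability = 1716/20358520 = 33/391510.

33/391510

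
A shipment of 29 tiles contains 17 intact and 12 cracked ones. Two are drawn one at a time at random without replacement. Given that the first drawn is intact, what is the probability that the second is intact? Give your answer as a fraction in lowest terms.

After removing one intact, 28 remain: 16 intact and 12 cracked.
So the probability the next is intact is 16/28 = 4/7.

4/7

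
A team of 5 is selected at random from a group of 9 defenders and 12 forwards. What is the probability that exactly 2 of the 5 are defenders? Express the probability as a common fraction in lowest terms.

The sample space is all 5-subsets of the 21: C(21,5) = 20349.
Selections with exactly 2 defenders: choose 2 of the 9 defenders and 3 of the 12 forwards, C(9,2)·C(12,3) = 36·220 = 7920.
Probability = 7920/20349 = 880/2261.

880/2261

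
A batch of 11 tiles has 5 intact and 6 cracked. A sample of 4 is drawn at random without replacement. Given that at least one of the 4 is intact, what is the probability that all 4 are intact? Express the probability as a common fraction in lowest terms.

Work in counts. Selections with at least one intact: C(11,4) − C(6,4) = 330 − 15 = 315.
Of those, selections where all 4 are intact: C(5,4) = 5.
Conditional probability = 5/315 = 1/63.

1/63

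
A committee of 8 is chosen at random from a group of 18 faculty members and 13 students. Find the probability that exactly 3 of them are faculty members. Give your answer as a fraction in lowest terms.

2992/22475

There are C(31,8) = 7888725 ways to choose 8 from 31.
Selections with exactly 3 faculty members: choose 3 of the 18 faculty members and 5 of the 13 students, C(18,3)·C(13,5) = 816·1287 = 1050192.
Probability = 1050192/7888725 = 2992/22475.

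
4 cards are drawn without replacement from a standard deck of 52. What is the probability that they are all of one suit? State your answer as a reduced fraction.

There are C(52,4) = 270725 possible 4-card hands.
Hands of one suit: 4 suits × C(13,4) = 4·715 = 2860.
Probability = 2860/270725 = 44/4165.

44/4165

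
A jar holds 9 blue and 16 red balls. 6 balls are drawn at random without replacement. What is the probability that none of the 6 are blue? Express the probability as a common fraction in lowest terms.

There are C(25,6) = 177100 possible selections.
Selections with no blue (all red): C(16,6) = 8008.
Probability = 8008/177100 = 26/575.

26/575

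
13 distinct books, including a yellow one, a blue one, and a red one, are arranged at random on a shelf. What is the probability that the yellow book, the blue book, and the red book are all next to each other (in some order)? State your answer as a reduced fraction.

There are 13! = 6227020800 arrangements.
Treat the three as one block: 11! placements × 3! orders within the block = 39916800·6 = 239500800.
Probability = 239500800/6227020800 = 1/26.

1/26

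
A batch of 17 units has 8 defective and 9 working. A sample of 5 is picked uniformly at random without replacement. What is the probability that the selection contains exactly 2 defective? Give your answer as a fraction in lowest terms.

84/221

The sample space is all 5-subsets of the 17: C(17,5) = 6188.
Selections with exactly 2 defective: choose 2 of the 8 defective and 3 of the 9 working, C(8,2)·C(9,3) = 28·84 = 2352.
Probability = 2352/6188 = 84/221.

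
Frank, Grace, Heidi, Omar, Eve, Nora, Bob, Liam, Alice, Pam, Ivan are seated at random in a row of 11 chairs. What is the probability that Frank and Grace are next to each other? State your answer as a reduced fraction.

There are 11! = 39916800 arrangements.
Treat Frank and Grace as a block: 10! arrangements of the blocks × 2 orders within the block = 2·3628800 = 7257600.
Probability = 7257600/39916800 = 2/11.

2/11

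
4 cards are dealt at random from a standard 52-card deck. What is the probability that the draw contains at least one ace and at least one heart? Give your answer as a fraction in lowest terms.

There are C(52,4) = 270725 possible draws.
By inclusion-exclusion on the complements, draws missing all aces or all hearts: C(48,4) + C(39,4) − C(36,4) = 194580 + 82251 − 58905 = 217926.
So draws with at least one of each: 270725 − 217926 = 52799, probability 52799/270725.

52799/270725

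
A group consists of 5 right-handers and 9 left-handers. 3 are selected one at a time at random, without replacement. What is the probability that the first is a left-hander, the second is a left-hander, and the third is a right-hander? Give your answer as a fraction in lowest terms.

15/91

Multiply the conditional probabilities at each draw: 9/14 · 8/13 · 5/12 = 360/2184 = 15/91.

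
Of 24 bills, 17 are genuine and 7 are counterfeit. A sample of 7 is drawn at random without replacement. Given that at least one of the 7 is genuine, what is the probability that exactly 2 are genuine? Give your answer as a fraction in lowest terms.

Work in counts. Selections with at least one genuine: C(24,7) − C(7,7) = 346104 − 1 = 346103.
Of those, selections where exactly 2 are genuine: C(17,2)·C(7,5) = 136·21 = 2856.
Conditional probability = 2856/346103 = 168/20359.

168/20359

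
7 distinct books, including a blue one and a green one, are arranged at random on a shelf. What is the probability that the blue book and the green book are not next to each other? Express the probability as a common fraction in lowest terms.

There are 7! = 5040 arrangements.
Arrangements with the blue book and the green book adjacent: 2·6! = 1440.
So not adjacent: 5040 − 1440 = 3600, probability 3600/5040 = 5/7.

5/7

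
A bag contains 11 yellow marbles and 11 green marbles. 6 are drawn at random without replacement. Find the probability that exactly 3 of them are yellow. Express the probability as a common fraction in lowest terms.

There are C(22,6) = 74613 ways to choose 6 from 22.
Selections with exactly 3 yellow: choose 3 of the 11 yellow and 3 of the 11 green, C(11,3)·C(11,3) = 165·165 = 27225.
Probability = 27225/74613 = 825/2261.

825/2261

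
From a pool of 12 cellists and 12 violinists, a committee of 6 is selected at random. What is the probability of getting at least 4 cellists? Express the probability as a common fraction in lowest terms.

1959/6118

Total selections: C(24,6) = 134596.
Favorable selections (at least 4 cellists): C(12,4)·C(12,2) + C(12,5)·C(12,1) + C(12,6)·C(12,0) = 32670 + 9504 + 924 = 43098.
Probability = 43098/134596 = 1959/6118.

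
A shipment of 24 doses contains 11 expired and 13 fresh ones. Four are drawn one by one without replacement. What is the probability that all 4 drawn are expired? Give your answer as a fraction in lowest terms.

5/161

Multiply the conditional probabilities at each draw: 11/24 · 10/23 · 9/22 · 8/21 = 7920/255024 = 5/161.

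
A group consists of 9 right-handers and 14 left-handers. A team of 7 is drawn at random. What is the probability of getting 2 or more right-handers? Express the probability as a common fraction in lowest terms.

6506/7429

Total selections: C(23,7) = 245157.
Count the complement (fewer than 2 right-handers): C(9,0)·C(14,7) + C(9,1)·C(14,6) = 3432 + 27027 = 30459.
Probability = 1 − 30459/245157 = 214698/245157 = 6506/7429.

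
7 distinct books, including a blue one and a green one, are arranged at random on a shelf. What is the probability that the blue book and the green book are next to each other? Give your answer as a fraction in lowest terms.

2/7

There are 7! = 5040 arrangements.
Treat the blue book and the green book as a block: 6! arrangements of the blocks × 2 orders within the block = 2·720 = 1440.
Probability = 1440/5040 = 2/7.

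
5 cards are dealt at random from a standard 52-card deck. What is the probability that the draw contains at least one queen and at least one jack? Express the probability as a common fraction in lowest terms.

6509/64974

There are C(52,5) = 2598960 possible draws.
By inclusion-exclusion on the complements, draws missing all queens or all jacks: C(48,5) + C(48,5) − C(44,5) = 1712304 + 1712304 − 1086008 = 2338600.
So draws with at least one of each: 2598960 − 2338600 = 260360, probability 260360/2598960 = 6509/64974.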